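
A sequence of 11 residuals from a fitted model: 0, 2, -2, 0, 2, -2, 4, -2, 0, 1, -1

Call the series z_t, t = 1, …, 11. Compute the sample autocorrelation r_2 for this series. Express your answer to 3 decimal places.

0.158

Mean z̄ = (0 + 2 − 2 + 0 + 2 − 2 + 4 − 2 + 0 + 1 − 1)/11 = 0.1818
Numerator Σ_{t=1}^{9}(z_t−z̄)(z_{t+2}−z̄) = 5.9339
Denominator Σ(z_t−z̄)² = 37.6364
r_2 = 5.9339 / 37.6364 = 0.158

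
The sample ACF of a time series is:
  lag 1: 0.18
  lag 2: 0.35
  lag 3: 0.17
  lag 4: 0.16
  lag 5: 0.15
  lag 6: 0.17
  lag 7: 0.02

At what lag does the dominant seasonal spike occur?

The largest autocorrelation is r_2 = 0.35; the remaining lags stay at or below 0.18.
The dominant spike at lag 2 indicates a seasonal period of 2.

2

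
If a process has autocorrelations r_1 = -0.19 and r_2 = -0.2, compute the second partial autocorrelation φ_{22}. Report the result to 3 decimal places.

φ_{22} = (r_2 − r_1²) / (1 − r_1²)
r_1² = (-0.19)² = 0.0361
Numerator = -0.2 − 0.0361 = -0.2361; denominator = 1 − 0.0361 = 0.9639
φ_{22} = -0.2361 / 0.9639 = -0.245

-0.245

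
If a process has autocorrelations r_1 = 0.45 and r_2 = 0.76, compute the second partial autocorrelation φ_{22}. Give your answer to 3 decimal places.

φ_{22} = (r_2 − r_1²) / (1 − r_1²)
r_1² = (0.45)² = 0.2025
Numerator = 0.76 − 0.2025 = 0.5575; denominator = 1 − 0.2025 = 0.7975
φ_{22} = 0.5575 / 0.7975 = 0.699

0.699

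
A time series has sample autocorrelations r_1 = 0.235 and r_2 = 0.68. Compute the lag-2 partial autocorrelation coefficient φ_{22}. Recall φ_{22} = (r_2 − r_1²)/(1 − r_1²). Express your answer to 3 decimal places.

φ_{22} = (r_2 − r_1²) / (1 − r_1²)
r_1² = (0.235)² = 0.055225
Numerator = 0.68 − 0.0552 = 0.6248; denominator = 1 − 0.0552 = 0.9448
φ_{22} = 0.6248 / 0.9448 = 0.661

0.661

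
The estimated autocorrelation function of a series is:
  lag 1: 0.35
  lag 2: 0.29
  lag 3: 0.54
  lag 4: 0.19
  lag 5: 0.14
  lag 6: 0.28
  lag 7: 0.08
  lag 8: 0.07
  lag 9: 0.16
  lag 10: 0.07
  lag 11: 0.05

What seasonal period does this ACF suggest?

3

The largest autocorrelation is r_3 = 0.54; the remaining lags stay at or below 0.35. The elevated value at lag 1 (0.35), dropping to 0.29 at lag 2, reflects decaying short-term dependence rather than seasonality.
The dominant spike at lag 3 indicates a seasonal period of 3.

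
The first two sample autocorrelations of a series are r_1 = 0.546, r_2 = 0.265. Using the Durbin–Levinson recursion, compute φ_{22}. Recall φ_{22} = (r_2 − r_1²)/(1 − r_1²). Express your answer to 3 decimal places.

φ_{22} = (r_2 − r_1²) / (1 − r_1²)
r_1² = (0.546)² = 0.298116
Numerator = 0.265 − 0.2981 = -0.0331; denominator = 1 − 0.2981 = 0.7019
φ_{22} = -0.0331 / 0.7019 = -0.047

-0.047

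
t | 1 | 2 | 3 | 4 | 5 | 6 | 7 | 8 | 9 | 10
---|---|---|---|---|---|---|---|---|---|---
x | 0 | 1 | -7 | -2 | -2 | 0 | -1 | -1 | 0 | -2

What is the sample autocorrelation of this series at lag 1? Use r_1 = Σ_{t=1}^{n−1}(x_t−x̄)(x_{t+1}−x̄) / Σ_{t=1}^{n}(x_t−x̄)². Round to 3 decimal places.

Mean x̄ = (0 + 1 − 7 − 2 − 2 + 0 − 1 − 1 + 0 − 2)/10 = -1.4000
Numerator Σ_{t=1}^{9}(x_t−x̄)(x_{t+1}−x̄) = -6.7600
Denominator Σ(x_t−x̄)² = 44.4000
r_1 = -6.7600 / 44.4000 = -0.152

-0.152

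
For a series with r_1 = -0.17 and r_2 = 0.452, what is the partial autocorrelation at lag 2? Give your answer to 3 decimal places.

φ_{22} = (r_2 − r_1²) / (1 − r_1²)
r_1² = (-0.17)² = 0.0289
Numerator = 0.452 − 0.0289 = 0.4231; denominator = 1 − 0.0289 = 0.9711
φ_{22} = 0.4231 / 0.9711 = 0.436

0.436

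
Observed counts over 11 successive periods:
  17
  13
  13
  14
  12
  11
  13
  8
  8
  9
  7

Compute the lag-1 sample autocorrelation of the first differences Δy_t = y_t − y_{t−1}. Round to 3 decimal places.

First differences Δy: -4, 0, 1, -2, -1, 2, -5, 0, 1, -2
Mean of differences = -1.0000
Numerator Σ(Δy_t−Δȳ)(Δy_{t+1}−Δȳ) = -19.0000
Denominator Σ(Δy_t−Δȳ)² = 46.0000
r_1(Δy) = -19.0000 / 46.0000 = -0.413

-0.413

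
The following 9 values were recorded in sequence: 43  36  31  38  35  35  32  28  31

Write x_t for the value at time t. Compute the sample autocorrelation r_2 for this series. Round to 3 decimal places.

Mean x̄ = (43 + 36 + 31 + 38 + 35 + 35 + 32 + 28 + 31)/9 = 34.3333
Numerator Σ_{t=1}^{7}(x_t−x̄)(x_{t+2}−x̄) = -20.5556
Denominator Σ(x_t−x̄)² = 160.0000
r_2 = -20.5556 / 160.0000 = -0.128

-0.128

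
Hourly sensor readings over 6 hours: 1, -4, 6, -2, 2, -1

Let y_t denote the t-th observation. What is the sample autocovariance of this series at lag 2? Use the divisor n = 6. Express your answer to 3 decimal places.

Mean ȳ = (1 − 4 + 6 − 2 + 2 − 1)/6 = 0.3333
Deviations: 0.6667, -4.3333, 5.6667, -2.3333, 1.6667, -1.3333
Σ_{t=1}^{4}(y_t−ȳ)(y_{t+2}−ȳ) = 26.4444
γ_2 = 26.4444 / 6 = 4.407

4.407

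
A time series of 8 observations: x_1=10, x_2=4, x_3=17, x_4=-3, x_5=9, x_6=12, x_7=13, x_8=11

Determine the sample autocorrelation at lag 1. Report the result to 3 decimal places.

Mean x̄ = (10 + 4 + 17 − 3 + 9 + 12 + 13 + 11)/8 = 9.1250
Deviations from mean: 0.8750, -5.1250, 7.8750, -12.1250, -0.1250, 2.8750, 3.8750, 1.8750
Numerator Σ_{t=1}^{7}(x_t−x̄)(x_{t+1}−x̄) = -120.7656
Denominator Σ(x_t−x̄)² = 262.8750
r_1 = -120.7656 / 262.8750 = -0.459

-0.459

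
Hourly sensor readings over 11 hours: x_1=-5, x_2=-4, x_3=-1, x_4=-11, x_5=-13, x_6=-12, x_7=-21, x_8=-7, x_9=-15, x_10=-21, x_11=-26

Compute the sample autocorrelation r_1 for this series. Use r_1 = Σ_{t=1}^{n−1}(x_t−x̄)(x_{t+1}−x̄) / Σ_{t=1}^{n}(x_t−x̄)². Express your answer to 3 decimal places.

0.396

Mean x̄ = (-5 − 4 − 1 − 11 − 13 − 12 − 21 − 7 − 15 − 21 − 26)/11 = -12.3636
Numerator Σ_{t=1}^{10}(x_t−x̄)(x_{t+1}−x̄) = 247.9587
Denominator Σ(x_t−x̄)² = 626.5455
r_1 = 247.9587 / 626.5455 = 0.396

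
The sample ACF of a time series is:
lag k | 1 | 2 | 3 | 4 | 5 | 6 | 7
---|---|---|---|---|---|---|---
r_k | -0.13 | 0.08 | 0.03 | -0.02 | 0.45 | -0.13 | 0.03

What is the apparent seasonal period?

The largest autocorrelation is r_5 = 0.45; the remaining lags stay at or below 0.08.
The dominant spike at lag 5 indicates a seasonal period of 5.

5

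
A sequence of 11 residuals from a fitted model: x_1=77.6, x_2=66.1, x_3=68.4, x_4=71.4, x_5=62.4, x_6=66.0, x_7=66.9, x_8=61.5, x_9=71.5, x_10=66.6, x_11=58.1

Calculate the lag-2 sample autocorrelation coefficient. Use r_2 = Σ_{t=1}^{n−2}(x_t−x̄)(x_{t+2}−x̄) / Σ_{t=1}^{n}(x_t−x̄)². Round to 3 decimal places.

Mean x̄ = (77.6 + 66.1 + 68.4 + 71.4 + 62.4 + 66.0 + 66.9 + 61.5 + 71.5 + 66.6 + 58.1)/11 = 66.9545
Numerator Σ_{t=1}^{9}(x_t−x̄)(x_{t+2}−x̄) = -32.3450
Denominator Σ(x_t−x̄)² = 286.5073
r_2 = -32.3450 / 286.5073 = -0.113

-0.113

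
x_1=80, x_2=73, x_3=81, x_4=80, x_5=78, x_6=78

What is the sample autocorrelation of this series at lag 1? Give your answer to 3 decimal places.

-0.462

Mean x̄ = (80 + 73 + 81 + 80 + 78 + 78)/6 = 78.3333
Deviations from mean: 1.6667, -5.3333, 2.6667, 1.6667, -0.3333, -0.3333
Σ(x_t−x̄)(x_{t+1}−x̄) = (-8.8889) + (-14.2222) + (4.4444) + (-0.5556) + (0.1111) = -19.1111
Denominator Σ(x_t−x̄)² = 41.3333
r_1 = -19.1111 / 41.3333 = -0.462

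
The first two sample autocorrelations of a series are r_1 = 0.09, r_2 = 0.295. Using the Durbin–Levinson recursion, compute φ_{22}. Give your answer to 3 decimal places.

φ_{22} = (r_2 − r_1²) / (1 − r_1²)
r_1² = (0.09)² = 0.0081
Numerator = 0.295 − 0.0081 = 0.2869; denominator = 1 − 0.0081 = 0.9919
φ_{22} = 0.2869 / 0.9919 = 0.289

0.289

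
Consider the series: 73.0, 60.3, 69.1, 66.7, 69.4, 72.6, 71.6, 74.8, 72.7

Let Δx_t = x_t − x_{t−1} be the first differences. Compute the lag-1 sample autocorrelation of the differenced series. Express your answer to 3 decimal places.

-0.516

First differences Δx: -12.7, 8.8, -2.4, 2.7, 3.2, -1.0, 3.2, -2.1
Mean of differences = -0.0375
Numerator Σ(Δx_t−Δx̄)(Δx_{t+1}−Δx̄) = -143.2977
Denominator Σ(Δx_t−Δx̄)² = 277.6588
r_1(Δx) = -143.2977 / 277.6588 = -0.516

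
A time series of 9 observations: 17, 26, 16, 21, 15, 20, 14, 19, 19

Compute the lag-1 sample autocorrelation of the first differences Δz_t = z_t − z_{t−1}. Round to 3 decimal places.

First differences Δz: 9, -10, 5, -6, 5, -6, 5, 0
Mean of differences = 0.2500
Numerator Σ(Δz_t−Δz̄)(Δz_{t+1}−Δz̄) = -258.3125
Denominator Σ(Δz_t−Δz̄)² = 327.5000
r_1(Δz) = -258.3125 / 327.5000 = -0.789

-0.789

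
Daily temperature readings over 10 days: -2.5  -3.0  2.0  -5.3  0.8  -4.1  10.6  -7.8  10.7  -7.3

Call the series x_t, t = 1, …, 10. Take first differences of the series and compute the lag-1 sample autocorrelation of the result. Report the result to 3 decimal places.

-0.826

First differences Δx: -0.5, 5.0, -7.3, 6.1, -4.9, 14.7, -18.4, 18.5, -18.0
Mean of differences = -0.5333
Numerator Σ(Δx_t−Δx̄)(Δx_{t+1}−Δx̄) = -1122.3078
Denominator Σ(Δx_t−Δx̄)² = 1358.1000
r_1(Δx) = -1122.3078 / 1358.1000 = -0.826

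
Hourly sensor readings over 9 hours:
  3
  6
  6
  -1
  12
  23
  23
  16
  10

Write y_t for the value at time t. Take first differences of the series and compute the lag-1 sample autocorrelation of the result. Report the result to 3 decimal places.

First differences Δy: 3, 0, -7, 13, 11, 0, -7, -6
Mean of differences = 0.8750
Numerator Σ(Δy_t−Δȳ)(Δy_{t+1}−Δȳ) = 84.4844
Denominator Σ(Δy_t−Δȳ)² = 426.8750
r_1(Δy) = 84.4844 / 426.8750 = 0.198

0.198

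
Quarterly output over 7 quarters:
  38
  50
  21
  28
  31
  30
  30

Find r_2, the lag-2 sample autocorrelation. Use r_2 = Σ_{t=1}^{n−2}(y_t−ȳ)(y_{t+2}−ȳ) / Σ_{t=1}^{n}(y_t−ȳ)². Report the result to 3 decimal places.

Mean ȳ = (38 + 50 + 21 + 28 + 31 + 30 + 30)/7 = 32.5714
Deviations from mean: 5.4286, 17.4286, -11.5714, -4.5714, -1.5714, -2.5714, -2.5714
Σ(y_t−ȳ)(y_{t+2}−ȳ) = (-62.8163) + (-79.6735) + (18.1837) + (11.7551) + (4.0408) = -108.5102
Denominator Σ(y_t−ȳ)² = 503.7143
r_2 = -108.5102 / 503.7143 = -0.215

-0.215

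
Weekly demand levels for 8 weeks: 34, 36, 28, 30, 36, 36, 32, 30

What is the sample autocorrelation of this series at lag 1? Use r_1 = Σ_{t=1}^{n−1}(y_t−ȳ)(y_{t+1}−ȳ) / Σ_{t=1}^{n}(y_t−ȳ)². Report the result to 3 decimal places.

0.041

Mean ȳ = (34 + 36 + 28 + 30 + 36 + 36 + 32 + 30)/8 = 32.7500
Deviations from mean: 1.2500, 3.2500, -4.7500, -2.7500, 3.2500, 3.2500, -0.7500, -2.7500
Σ(y_t−ȳ)(y_{t+1}−ȳ) = (4.0625) + (-15.4375) + (13.0625) + (-8.9375) + (10.5625) + (-2.4375) + (2.0625) = 2.9375
Denominator Σ(y_t−ȳ)² = 71.5000
r_1 = 2.9375 / 71.5000 = 0.041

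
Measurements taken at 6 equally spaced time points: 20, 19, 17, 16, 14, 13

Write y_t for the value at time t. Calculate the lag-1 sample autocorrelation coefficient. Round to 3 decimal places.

0.527

Mean ȳ = (20 + 19 + 17 + 16 + 14 + 13)/6 = 16.5000
Σ(y_t−ȳ)(y_{t+1}−ȳ) = (8.7500) + (1.2500) + (-0.2500) + (1.2500) + (8.7500) = 19.7500
Denominator Σ(y_t−ȳ)² = 37.5000
r_1 = 19.7500 / 37.5000 = 0.527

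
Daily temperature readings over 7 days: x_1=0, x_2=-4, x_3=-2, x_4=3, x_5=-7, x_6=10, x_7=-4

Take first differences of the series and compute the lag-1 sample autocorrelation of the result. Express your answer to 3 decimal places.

First differences Δx: -4, 2, 5, -10, 17, -14
Mean of differences = -0.6667
Numerator Σ(Δx_t−Δx̄)(Δx_{t+1}−Δx̄) = -447.1111
Denominator Σ(Δx_t−Δx̄)² = 627.3333
r_1(Δx) = -447.1111 / 627.3333 = -0.713

-0.713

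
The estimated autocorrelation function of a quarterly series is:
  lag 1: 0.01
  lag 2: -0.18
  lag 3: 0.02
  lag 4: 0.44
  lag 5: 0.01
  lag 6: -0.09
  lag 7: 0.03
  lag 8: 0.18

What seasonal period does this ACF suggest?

4

The largest autocorrelation is r_4 = 0.44, with a weaker echo at lag 8 (0.18); the remaining lags stay at or below 0.03.
The dominant spike at lag 4 indicates a seasonal period of 4.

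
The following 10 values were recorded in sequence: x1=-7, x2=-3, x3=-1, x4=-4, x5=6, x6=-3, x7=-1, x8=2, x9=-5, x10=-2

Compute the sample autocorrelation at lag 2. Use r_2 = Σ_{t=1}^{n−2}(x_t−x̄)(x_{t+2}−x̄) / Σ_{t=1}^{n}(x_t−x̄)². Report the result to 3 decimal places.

0.047

Mean x̄ = (-7 − 3 − 1 − 4 + 6 − 3 − 1 + 2 − 5 − 2)/10 = -1.8000
Numerator Σ_{t=1}^{8}(x_t−x̄)(x_{t+2}−x̄) = 5.7200
Denominator Σ(x_t−x̄)² = 121.6000
r_2 = 5.7200 / 121.6000 = 0.047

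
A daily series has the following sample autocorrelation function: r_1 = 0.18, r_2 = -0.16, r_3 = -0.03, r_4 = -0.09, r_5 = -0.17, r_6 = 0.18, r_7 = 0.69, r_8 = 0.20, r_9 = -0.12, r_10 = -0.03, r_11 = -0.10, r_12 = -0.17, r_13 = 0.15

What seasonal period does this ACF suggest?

7

The largest autocorrelation is r_7 = 0.69; the remaining lags stay at or below 0.20.
The dominant spike at lag 7 indicates a seasonal period of 7.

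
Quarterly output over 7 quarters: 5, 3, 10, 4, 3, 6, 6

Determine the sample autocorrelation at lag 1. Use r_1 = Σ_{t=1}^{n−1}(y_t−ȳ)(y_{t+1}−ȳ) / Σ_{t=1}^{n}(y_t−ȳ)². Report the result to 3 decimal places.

-0.406

Mean ȳ = (5 + 3 + 10 + 4 + 3 + 6 + 6)/7 = 5.2857
Deviations from mean: -0.2857, -2.2857, 4.7143, -1.2857, -2.2857, 0.7143, 0.7143
Numerator Σ_{t=1}^{6}(y_t−ȳ)(y_{t+1}−ȳ) = -14.3673
Denominator Σ(y_t−ȳ)² = 35.4286
r_1 = -14.3673 / 35.4286 = -0.406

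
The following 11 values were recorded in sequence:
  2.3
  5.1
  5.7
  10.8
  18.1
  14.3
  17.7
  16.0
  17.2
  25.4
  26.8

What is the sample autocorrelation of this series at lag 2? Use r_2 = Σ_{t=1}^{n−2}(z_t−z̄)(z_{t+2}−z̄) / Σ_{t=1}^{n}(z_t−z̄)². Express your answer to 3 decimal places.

Mean z̄ = (2.3 + 5.1 + 5.7 + 10.8 + 18.1 + 14.3 + 17.7 + 16.0 + 17.2 + 25.4 + 26.8)/11 = 14.4909
Numerator Σ_{t=1}^{9}(z_t−z̄)(z_{t+2}−z̄) = 180.6044
Denominator Σ(z_t−z̄)² = 631.2091
r_2 = 180.6044 / 631.2091 = 0.286

0.286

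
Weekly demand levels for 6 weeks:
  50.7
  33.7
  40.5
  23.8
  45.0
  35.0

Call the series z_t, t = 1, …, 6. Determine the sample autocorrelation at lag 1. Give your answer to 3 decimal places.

Mean z̄ = (50.7 + 33.7 + 40.5 + 23.8 + 45.0 + 35.0)/6 = 38.1167
Deviations from mean: 12.5833, -4.4167, 2.3833, -14.3167, 6.8833, -3.1167
Numerator Σ_{t=1}^{5}(z_t−z̄)(z_{t+1}−z̄) = -220.2236
Denominator Σ(z_t−z̄)² = 445.5883
r_1 = -220.2236 / 445.5883 = -0.494

-0.494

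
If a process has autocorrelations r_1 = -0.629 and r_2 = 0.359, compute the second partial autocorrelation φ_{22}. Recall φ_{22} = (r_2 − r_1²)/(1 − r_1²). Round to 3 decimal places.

φ_{22} = (r_2 − r_1²) / (1 − r_1²)
r_1² = (-0.629)² = 0.395641
Numerator = 0.359 − 0.3956 = -0.0366; denominator = 1 − 0.3956 = 0.6044
φ_{22} = -0.0366 / 0.6044 = -0.061

-0.061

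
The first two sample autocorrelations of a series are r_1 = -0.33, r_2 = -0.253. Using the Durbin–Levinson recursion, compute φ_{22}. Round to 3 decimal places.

φ_{22} = (r_2 − r_1²) / (1 − r_1²)
r_1² = (-0.33)² = 0.1089
Numerator = -0.253 − 0.1089 = -0.3619; denominator = 1 − 0.1089 = 0.8911
φ_{22} = -0.3619 / 0.8911 = -0.406

-0.406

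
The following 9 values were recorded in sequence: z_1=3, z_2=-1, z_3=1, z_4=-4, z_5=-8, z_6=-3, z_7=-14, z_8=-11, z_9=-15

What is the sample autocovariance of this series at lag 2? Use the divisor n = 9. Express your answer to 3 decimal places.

15.273

Mean z̄ = (3 − 1 + 1 − 4 − 8 − 3 − 14 − 11 − 15)/9 = -5.7778
Σ_{t=1}^{7}(z_t−z̄)(z_{t+2}−z̄) = 137.4568
γ_2 = 137.4568 / 9 = 15.273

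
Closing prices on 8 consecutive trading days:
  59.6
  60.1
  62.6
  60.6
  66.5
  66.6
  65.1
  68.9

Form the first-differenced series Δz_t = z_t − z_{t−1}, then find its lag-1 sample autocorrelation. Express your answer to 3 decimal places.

-0.588

First differences Δz: 0.5, 2.5, -2.0, 5.9, 0.1, -1.5, 3.8
Mean of differences = 1.3286
Numerator Σ(Δz_t−Δz̄)(Δz_{t+1}−Δz̄) = -29.2180
Denominator Σ(Δz_t−Δz̄)² = 49.6543
r_1(Δz) = -29.2180 / 49.6543 = -0.588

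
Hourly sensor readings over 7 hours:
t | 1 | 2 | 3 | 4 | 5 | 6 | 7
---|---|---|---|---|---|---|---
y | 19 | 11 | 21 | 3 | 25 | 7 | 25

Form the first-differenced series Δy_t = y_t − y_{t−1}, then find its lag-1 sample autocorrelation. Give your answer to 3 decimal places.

First differences Δy: -8, 10, -18, 22, -18, 18
Mean of differences = 1.0000
Numerator Σ(Δy_t−Δȳ)(Δy_{t+1}−Δȳ) = -1373.0000
Denominator Σ(Δy_t−Δȳ)² = 1614.0000
r_1(Δy) = -1373.0000 / 1614.0000 = -0.851

-0.851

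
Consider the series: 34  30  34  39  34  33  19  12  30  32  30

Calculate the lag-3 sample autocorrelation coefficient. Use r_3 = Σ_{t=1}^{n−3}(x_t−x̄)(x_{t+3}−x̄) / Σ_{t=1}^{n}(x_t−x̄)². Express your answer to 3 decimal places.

Mean x̄ = (34 + 30 + 34 + 39 + 34 + 33 + 19 + 12 + 30 + 32 + 30)/11 = 29.7273
Numerator Σ_{t=1}^{8}(x_t−x̄)(x_{t+3}−x̄) = -148.7686
Denominator Σ(x_t−x̄)² = 586.1818
r_3 = -148.7686 / 586.1818 = -0.254

-0.254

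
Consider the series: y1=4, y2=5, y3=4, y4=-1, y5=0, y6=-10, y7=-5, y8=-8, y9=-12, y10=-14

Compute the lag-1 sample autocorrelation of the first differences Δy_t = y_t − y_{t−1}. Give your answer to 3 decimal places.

First differences Δy: 1, -1, -5, 1, -10, 5, -3, -4, -2
Mean of differences = -2.0000
Numerator Σ(Δy_t−Δȳ)(Δy_{t+1}−Δȳ) = -94.0000
Denominator Σ(Δy_t−Δȳ)² = 146.0000
r_1(Δy) = -94.0000 / 146.0000 = -0.644

-0.644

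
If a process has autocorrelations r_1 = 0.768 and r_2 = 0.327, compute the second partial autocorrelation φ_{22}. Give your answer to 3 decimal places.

-0.641

φ_{22} = (r_2 − r_1²) / (1 − r_1²)
r_1² = (0.768)² = 0.589824
Numerator = 0.327 − 0.5898 = -0.2628; denominator = 1 − 0.5898 = 0.4102
φ_{22} = -0.2628 / 0.4102 = -0.641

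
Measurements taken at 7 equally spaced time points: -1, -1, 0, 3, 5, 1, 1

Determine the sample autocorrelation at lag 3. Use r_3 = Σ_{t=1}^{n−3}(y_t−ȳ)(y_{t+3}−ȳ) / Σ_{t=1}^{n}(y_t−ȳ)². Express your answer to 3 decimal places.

-0.428

Mean ȳ = (-1 − 1 + 0 + 3 + 5 + 1 + 1)/7 = 1.1429
Numerator Σ_{t=1}^{4}(y_t−ȳ)(y_{t+3}−ȳ) = -12.3469
Denominator Σ(y_t−ȳ)² = 28.8571
r_3 = -12.3469 / 28.8571 = -0.428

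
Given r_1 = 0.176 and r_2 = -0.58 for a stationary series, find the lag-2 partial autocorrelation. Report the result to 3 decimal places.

φ_{22} = (r_2 − r_1²) / (1 − r_1²)
r_1² = (0.176)² = 0.030976
Numerator = -0.58 − 0.0310 = -0.6110; denominator = 1 − 0.0310 = 0.9690
φ_{22} = -0.6110 / 0.9690 = -0.631

-0.631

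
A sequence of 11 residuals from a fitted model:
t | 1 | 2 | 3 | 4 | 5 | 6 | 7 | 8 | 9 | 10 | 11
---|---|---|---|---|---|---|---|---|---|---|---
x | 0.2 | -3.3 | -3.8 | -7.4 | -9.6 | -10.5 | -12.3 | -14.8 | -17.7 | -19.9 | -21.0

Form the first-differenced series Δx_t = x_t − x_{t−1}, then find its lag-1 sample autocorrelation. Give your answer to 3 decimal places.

First differences Δx: -3.5, -0.5, -3.6, -2.2, -0.9, -1.8, -2.5, -2.9, -2.2, -1.1
Mean of differences = -2.1200
Numerator Σ(Δx_t−Δx̄)(Δx_{t+1}−Δx̄) = -4.0664
Denominator Σ(Δx_t−Δx̄)² = 10.1160
r_1(Δx) = -4.0664 / 10.1160 = -0.402

-0.402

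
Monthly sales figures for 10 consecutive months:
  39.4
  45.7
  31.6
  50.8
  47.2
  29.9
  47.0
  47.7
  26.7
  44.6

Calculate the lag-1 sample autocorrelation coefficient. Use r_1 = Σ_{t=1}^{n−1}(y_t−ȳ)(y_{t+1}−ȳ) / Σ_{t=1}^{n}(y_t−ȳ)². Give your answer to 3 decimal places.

Mean ȳ = (39.4 + 45.7 + 31.6 + 50.8 + 47.2 + 29.9 + 47.0 + 47.7 + 26.7 + 44.6)/10 = 41.0600
Numerator Σ_{t=1}^{9}(y_t−ȳ)(y_{t+1}−ȳ) = -325.4896
Denominator Σ(y_t−ȳ)² = 669.0040
r_1 = -325.4896 / 669.0040 = -0.487

-0.487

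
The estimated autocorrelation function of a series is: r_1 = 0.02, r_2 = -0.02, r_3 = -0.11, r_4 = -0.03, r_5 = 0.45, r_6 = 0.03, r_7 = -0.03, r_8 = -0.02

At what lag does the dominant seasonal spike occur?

The largest autocorrelation is r_5 = 0.45; the remaining lags stay at or below 0.03.
The dominant spike at lag 5 indicates a seasonal period of 5.

5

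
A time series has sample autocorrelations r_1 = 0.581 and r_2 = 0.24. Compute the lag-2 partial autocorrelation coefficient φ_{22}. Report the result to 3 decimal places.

-0.147

φ_{22} = (r_2 − r_1²) / (1 − r_1²)
r_1² = (0.581)² = 0.337561
Numerator = 0.24 − 0.3376 = -0.0976; denominator = 1 − 0.3376 = 0.6624
φ_{22} = -0.0976 / 0.6624 = -0.147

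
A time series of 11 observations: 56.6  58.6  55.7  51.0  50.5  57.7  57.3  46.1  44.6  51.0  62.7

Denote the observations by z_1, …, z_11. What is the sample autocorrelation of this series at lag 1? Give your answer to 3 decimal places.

0.231

Mean z̄ = (56.6 + 58.6 + 55.7 + 51.0 + 50.5 + 57.7 + 57.3 + 46.1 + 44.6 + 51.0 + 62.7)/11 = 53.8000
Numerator Σ_{t=1}^{10}(z_t−z̄)(z_{t+1}−z̄) = 71.9900
Denominator Σ(z_t−z̄)² = 311.6600
r_1 = 71.9900 / 311.6600 = 0.231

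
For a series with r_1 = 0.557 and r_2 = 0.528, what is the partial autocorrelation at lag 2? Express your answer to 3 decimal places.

0.316

φ_{22} = (r_2 − r_1²) / (1 − r_1²)
r_1² = (0.557)² = 0.310249
Numerator = 0.528 − 0.3102 = 0.2178; denominator = 1 − 0.3102 = 0.6898
φ_{22} = 0.2178 / 0.6898 = 0.316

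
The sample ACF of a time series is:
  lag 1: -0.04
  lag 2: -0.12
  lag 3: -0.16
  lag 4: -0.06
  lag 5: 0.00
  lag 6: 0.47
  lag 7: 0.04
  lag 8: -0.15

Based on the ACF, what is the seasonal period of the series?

6

The largest autocorrelation is r_6 = 0.47; the remaining lags stay at or below 0.04.
The dominant spike at lag 6 indicates a seasonal period of 6.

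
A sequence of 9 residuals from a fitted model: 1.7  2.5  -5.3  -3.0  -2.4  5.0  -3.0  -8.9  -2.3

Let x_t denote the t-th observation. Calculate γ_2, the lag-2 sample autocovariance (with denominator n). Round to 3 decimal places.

-7.828

Mean x̄ = (1.7 + 2.5 − 5.3 − 3.0 − 2.4 + 5.0 − 3.0 − 8.9 − 2.3)/9 = -1.7444
Σ_{t=1}^{7}(x_t−x̄)(x_{t+2}−x̄) = -70.4528
γ_2 = -70.4528 / 9 = -7.828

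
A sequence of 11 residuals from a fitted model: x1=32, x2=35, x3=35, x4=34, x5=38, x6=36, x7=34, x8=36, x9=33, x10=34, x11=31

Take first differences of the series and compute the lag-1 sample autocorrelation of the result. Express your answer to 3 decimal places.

First differences Δx: 3, 0, -1, 4, -2, -2, 2, -3, 1, -3
Mean of differences = -0.1000
Numerator Σ(Δx_t−Δx̄)(Δx_{t+1}−Δx̄) = -24.1100
Denominator Σ(Δx_t−Δx̄)² = 56.9000
r_1(Δx) = -24.1100 / 56.9000 = -0.424

-0.424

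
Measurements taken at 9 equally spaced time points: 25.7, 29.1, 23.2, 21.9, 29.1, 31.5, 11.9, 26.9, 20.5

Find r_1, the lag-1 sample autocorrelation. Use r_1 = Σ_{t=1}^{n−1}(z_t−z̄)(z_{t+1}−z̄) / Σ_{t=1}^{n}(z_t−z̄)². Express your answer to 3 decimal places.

-0.372

Mean z̄ = (25.7 + 29.1 + 23.2 + 21.9 + 29.1 + 31.5 + 11.9 + 26.9 + 20.5)/9 = 24.4222
Numerator Σ_{t=1}^{8}(z_t−z̄)(z_{t+1}−z̄) = -104.7227
Denominator Σ(z_t−z̄)² = 281.6756
r_1 = -104.7227 / 281.6756 = -0.372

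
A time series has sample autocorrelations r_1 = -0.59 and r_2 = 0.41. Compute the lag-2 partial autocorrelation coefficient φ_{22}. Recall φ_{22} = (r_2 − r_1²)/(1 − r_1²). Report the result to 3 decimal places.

φ_{22} = (r_2 − r_1²) / (1 − r_1²)
r_1² = (-0.59)² = 0.3481
Numerator = 0.41 − 0.3481 = 0.0619; denominator = 1 − 0.3481 = 0.6519
φ_{22} = 0.0619 / 0.6519 = 0.095

0.095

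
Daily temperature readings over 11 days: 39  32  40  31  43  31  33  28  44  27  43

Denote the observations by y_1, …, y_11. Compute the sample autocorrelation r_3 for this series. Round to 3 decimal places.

Mean ȳ = (39 + 32 + 40 + 31 + 43 + 31 + 33 + 28 + 44 + 27 + 43)/11 = 35.5455
Numerator Σ_{t=1}^{8}(y_t−ȳ)(y_{t+3}−ȳ) = -179.9835
Denominator Σ(y_t−ȳ)² = 404.7273
r_3 = -179.9835 / 404.7273 = -0.445

-0.445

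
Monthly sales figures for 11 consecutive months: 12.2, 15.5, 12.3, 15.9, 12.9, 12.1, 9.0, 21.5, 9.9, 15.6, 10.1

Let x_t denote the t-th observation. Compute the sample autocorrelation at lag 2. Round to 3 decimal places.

Mean x̄ = (12.2 + 15.5 + 12.3 + 15.9 + 12.9 + 12.1 + 9.0 + 21.5 + 9.9 + 15.6 + 10.1)/11 = 13.3636
Numerator Σ_{t=1}^{9}(x_t−x̄)(x_{t+2}−x̄) = 40.3001
Denominator Σ(x_t−x̄)² = 128.1855
r_2 = 40.3001 / 128.1855 = 0.314

0.314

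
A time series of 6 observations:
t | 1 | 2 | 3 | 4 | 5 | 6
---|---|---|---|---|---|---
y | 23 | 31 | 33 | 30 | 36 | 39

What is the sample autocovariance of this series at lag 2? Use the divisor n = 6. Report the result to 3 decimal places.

Mean ȳ = (23 + 31 + 33 + 30 + 36 + 39)/6 = 32.0000
Σ_{t=1}^{4}(y_t−ȳ)(y_{t+2}−ȳ) = -17.0000
γ_2 = -17.0000 / 6 = -2.833

-2.833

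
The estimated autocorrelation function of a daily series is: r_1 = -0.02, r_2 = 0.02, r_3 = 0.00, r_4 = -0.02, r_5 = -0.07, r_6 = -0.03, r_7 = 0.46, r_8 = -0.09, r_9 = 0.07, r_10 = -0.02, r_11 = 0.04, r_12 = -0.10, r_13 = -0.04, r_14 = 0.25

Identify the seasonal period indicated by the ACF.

The largest autocorrelation is r_7 = 0.46, with a weaker echo at lag 14 (0.25); the remaining lags stay at or below 0.07.
The dominant spike at lag 7 indicates a seasonal period of 7.

7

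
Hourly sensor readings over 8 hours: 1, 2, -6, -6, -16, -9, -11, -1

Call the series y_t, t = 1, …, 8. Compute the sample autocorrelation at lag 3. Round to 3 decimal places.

Mean ȳ = (1 + 2 − 6 − 6 − 16 − 9 − 11 − 1)/8 = -5.7500
Deviations from mean: 6.7500, 7.7500, -0.2500, -0.2500, -10.2500, -3.2500, -5.2500, 4.7500
Σ(y_t−ȳ)(y_{t+3}−ȳ) = (-1.6875) + (-79.4375) + (0.8125) + (1.3125) + (-48.6875) = -127.6875
Denominator Σ(y_t−ȳ)² = 271.5000
r_3 = -127.6875 / 271.5000 = -0.470

-0.470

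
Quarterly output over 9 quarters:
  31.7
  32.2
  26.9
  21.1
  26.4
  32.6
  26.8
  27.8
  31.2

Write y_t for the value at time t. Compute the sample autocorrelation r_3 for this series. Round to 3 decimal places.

Mean ȳ = (31.7 + 32.2 + 26.9 + 21.1 + 26.4 + 32.6 + 26.8 + 27.8 + 31.2)/9 = 28.5222
Σ(y_t−ȳ)(y_{t+3}−ȳ) = (-23.5862) + (-7.8051) + (-6.6151) + (12.7827) + (1.5327) + (10.9194) = -12.7715
Denominator Σ(y_t−ȳ)² = 113.1356
r_3 = -12.7715 / 113.1356 = -0.113

-0.113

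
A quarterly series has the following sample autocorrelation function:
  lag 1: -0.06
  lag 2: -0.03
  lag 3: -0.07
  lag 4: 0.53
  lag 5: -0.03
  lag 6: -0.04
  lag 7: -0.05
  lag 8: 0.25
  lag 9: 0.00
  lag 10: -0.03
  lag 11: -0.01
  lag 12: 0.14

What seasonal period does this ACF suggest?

The largest autocorrelation is r_4 = 0.53, with a weaker echo at lag 8 (0.25); the remaining lags stay at or below 0.14.
The dominant spike at lag 4 indicates a seasonal period of 4.

4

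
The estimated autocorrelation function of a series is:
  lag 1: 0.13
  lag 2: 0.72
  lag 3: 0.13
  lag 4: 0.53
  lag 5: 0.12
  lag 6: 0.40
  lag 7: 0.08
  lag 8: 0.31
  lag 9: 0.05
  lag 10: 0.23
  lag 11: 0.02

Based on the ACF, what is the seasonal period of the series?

The largest autocorrelation is r_2 = 0.72, with weaker echoes at lags 4 (0.53), 6 (0.40), 8 (0.31) and 10 (0.23); the remaining lags stay at or below 0.13.
The dominant spike at lag 2 indicates a seasonal period of 2.

2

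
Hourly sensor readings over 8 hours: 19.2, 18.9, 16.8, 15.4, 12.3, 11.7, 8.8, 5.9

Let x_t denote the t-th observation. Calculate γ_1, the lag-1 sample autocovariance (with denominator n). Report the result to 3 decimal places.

Mean x̄ = (19.2 + 18.9 + 16.8 + 15.4 + 12.3 + 11.7 + 8.8 + 5.9)/8 = 13.6250
Deviations: 5.5750, 5.2750, 3.1750, 1.7750, -1.3250, -1.9250, -4.8250, -7.7250
Σ_{t=1}^{7}(x_t−x̄)(x_{t+1}−x̄) = 98.5519
γ_1 = 98.5519 / 8 = 12.319

12.319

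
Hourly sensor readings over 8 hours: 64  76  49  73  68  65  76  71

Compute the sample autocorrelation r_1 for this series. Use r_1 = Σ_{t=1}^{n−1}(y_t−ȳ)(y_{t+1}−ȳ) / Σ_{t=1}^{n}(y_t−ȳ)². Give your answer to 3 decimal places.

Mean ȳ = (64 + 76 + 49 + 73 + 68 + 65 + 76 + 71)/8 = 67.7500
Numerator Σ_{t=1}^{7}(y_t−ȳ)(y_{t+1}−ȳ) = -279.3125
Denominator Σ(y_t−ȳ)² = 547.5000
r_1 = -279.3125 / 547.5000 = -0.510

-0.510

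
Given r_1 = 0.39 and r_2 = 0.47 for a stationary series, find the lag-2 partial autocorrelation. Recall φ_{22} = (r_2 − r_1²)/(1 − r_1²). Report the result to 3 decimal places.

0.375

φ_{22} = (r_2 − r_1²) / (1 − r_1²)
r_1² = (0.39)² = 0.1521
Numerator = 0.47 − 0.1521 = 0.3179; denominator = 1 − 0.1521 = 0.8479
φ_{22} = 0.3179 / 0.8479 = 0.375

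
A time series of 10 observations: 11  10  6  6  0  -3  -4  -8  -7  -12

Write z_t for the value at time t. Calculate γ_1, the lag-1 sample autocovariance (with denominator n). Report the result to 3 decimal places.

Mean z̄ = (11 + 10 + 6 + 6 + 0 − 3 − 4 − 8 − 7 − 12)/10 = -0.1000
Σ_{t=1}^{9}(z_t−z̄)(z_{t+1}−z̄) = 389.9900
γ_1 = 389.9900 / 10 = 38.999

38.999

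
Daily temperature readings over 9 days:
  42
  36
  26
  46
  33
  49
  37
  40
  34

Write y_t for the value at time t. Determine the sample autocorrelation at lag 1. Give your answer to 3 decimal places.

Mean ȳ = (42 + 36 + 26 + 46 + 33 + 49 + 37 + 40 + 34)/9 = 38.1111
Numerator Σ_{t=1}^{8}(y_t−ȳ)(y_{t+1}−ȳ) = -196.1235
Denominator Σ(y_t−ȳ)² = 394.8889
r_1 = -196.1235 / 394.8889 = -0.497

-0.497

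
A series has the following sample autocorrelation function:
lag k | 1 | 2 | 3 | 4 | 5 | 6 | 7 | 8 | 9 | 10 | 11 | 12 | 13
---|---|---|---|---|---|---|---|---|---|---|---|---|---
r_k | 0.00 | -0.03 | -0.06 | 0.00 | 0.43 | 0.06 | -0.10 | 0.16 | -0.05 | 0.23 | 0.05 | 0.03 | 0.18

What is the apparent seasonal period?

The largest autocorrelation is r_5 = 0.43, with a weaker echo at lag 10 (0.23); the remaining lags stay at or below 0.18.
The dominant spike at lag 5 indicates a seasonal period of 5.

5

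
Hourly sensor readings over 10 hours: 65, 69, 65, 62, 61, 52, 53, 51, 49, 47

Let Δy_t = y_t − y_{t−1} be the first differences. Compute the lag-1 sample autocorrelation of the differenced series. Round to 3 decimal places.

-0.390

First differences Δy: 4, -4, -3, -1, -9, 1, -2, -2, -2
Mean of differences = -2.0000
Numerator Σ(Δy_t−Δȳ)(Δy_{t+1}−Δȳ) = -39.0000
Denominator Σ(Δy_t−Δȳ)² = 100.0000
r_1(Δy) = -39.0000 / 100.0000 = -0.390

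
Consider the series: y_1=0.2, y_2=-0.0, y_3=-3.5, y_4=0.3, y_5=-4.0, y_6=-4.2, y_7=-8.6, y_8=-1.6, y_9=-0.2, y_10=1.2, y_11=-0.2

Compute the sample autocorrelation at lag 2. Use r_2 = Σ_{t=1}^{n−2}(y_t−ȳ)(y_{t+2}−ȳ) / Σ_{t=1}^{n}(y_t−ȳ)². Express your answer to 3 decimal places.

Mean ȳ = (0.2 − 0.0 − 3.5 + 0.3 − 4.0 − 4.2 − 8.6 − 1.6 − 0.2 + 1.2 − 0.2)/11 = -1.8727
Numerator Σ_{t=1}^{9}(y_t−ȳ)(y_{t+2}−ȳ) = 5.1603
Denominator Σ(y_t−ȳ)² = 85.4818
r_2 = 5.1603 / 85.4818 = 0.060

0.060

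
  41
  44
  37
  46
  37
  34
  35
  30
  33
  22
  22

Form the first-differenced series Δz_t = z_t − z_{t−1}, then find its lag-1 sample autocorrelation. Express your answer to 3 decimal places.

-0.686

First differences Δz: 3, -7, 9, -9, -3, 1, -5, 3, -11, 0
Mean of differences = -1.9000
Numerator Σ(Δz_t−Δz̄)(Δz_{t+1}−Δz̄) = -239.4100
Denominator Σ(Δz_t−Δz̄)² = 348.9000
r_1(Δz) = -239.4100 / 348.9000 = -0.686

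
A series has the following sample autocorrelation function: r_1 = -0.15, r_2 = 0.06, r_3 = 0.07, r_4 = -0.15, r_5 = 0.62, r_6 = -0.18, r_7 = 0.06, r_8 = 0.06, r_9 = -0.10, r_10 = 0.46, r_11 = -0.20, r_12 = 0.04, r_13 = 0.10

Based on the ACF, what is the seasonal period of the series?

The largest autocorrelation is r_5 = 0.62, with a weaker echo at lag 10 (0.46); the remaining lags stay at or below 0.10.
The dominant spike at lag 5 indicates a seasonal period of 5.

5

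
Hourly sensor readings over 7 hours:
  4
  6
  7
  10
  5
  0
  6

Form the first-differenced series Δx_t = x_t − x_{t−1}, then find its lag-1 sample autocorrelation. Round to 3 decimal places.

First differences Δx: 2, 1, 3, -5, -5, 6
Mean of differences = 0.3333
Numerator Σ(Δx_t−Δx̄)(Δx_{t+1}−Δx̄) = -13.1111
Denominator Σ(Δx_t−Δx̄)² = 99.3333
r_1(Δx) = -13.1111 / 99.3333 = -0.132

-0.132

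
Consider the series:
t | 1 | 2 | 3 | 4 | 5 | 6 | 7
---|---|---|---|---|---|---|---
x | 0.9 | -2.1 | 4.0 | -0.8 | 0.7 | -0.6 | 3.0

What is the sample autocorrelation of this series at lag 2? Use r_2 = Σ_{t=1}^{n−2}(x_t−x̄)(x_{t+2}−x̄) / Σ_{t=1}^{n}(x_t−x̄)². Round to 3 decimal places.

0.241

Mean x̄ = (0.9 − 2.1 + 4.0 − 0.8 + 0.7 − 0.6 + 3.0)/7 = 0.7286
Numerator Σ_{t=1}^{5}(x_t−x̄)(x_{t+2}−x̄) = 6.7569
Denominator Σ(x_t−x̄)² = 27.9943
r_2 = 6.7569 / 27.9943 = 0.241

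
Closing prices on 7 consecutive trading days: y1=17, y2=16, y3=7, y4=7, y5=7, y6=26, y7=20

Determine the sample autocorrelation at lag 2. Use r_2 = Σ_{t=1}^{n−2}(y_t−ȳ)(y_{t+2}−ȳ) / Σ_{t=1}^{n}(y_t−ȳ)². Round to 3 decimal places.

-0.313

Mean ȳ = (17 + 16 + 7 + 7 + 7 + 26 + 20)/7 = 14.2857
Deviations from mean: 2.7143, 1.7143, -7.2857, -7.2857, -7.2857, 11.7143, 5.7143
Σ(y_t−ȳ)(y_{t+2}−ȳ) = (-19.7755) + (-12.4898) + (53.0816) + (-85.3469) + (-41.6327) = -106.1633
Denominator Σ(y_t−ȳ)² = 339.4286
r_2 = -106.1633 / 339.4286 = -0.313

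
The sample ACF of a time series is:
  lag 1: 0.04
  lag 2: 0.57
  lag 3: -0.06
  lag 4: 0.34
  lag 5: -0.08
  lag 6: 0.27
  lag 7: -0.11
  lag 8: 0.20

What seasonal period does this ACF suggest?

2

The largest autocorrelation is r_2 = 0.57, with weaker echoes at lags 4 (0.34), 6 (0.27) and 8 (0.20); the remaining lags stay at or below 0.04.
The dominant spike at lag 2 indicates a seasonal period of 2.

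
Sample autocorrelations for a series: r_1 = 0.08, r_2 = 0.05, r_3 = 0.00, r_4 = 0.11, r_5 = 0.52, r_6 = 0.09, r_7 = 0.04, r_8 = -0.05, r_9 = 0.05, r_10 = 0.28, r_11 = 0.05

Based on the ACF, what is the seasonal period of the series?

The largest autocorrelation is r_5 = 0.52, with a weaker echo at lag 10 (0.28); the remaining lags stay at or below 0.11.
The dominant spike at lag 5 indicates a seasonal period of 5.

5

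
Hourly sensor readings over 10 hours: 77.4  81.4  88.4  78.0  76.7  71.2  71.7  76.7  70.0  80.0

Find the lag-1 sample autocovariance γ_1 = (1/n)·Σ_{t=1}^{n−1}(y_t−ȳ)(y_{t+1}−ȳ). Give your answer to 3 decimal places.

7.845

Mean ȳ = (77.4 + 81.4 + 88.4 + 78.0 + 76.7 + 71.2 + 71.7 + 76.7 + 70.0 + 80.0)/10 = 77.1500
Σ_{t=1}^{9}(y_t−ȳ)(y_{t+1}−ȳ) = 78.4525
γ_1 = 78.4525 / 10 = 7.845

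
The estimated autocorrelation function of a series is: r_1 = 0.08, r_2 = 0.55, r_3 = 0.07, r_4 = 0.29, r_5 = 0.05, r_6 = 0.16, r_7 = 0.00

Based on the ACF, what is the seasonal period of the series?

The largest autocorrelation is r_2 = 0.55, with weaker echoes at lags 4 (0.29) and 6 (0.16); the remaining lags stay at or below 0.08.
The dominant spike at lag 2 indicates a seasonal period of 2.

2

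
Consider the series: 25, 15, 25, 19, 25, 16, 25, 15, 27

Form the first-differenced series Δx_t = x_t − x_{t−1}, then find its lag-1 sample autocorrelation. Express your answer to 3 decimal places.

-0.799

First differences Δx: -10, 10, -6, 6, -9, 9, -10, 12
Mean of differences = 0.2500
Numerator Σ(Δx_t−Δx̄)(Δx_{t+1}−Δx̄) = -541.0625
Denominator Σ(Δx_t−Δx̄)² = 677.5000
r_1(Δx) = -541.0625 / 677.5000 = -0.799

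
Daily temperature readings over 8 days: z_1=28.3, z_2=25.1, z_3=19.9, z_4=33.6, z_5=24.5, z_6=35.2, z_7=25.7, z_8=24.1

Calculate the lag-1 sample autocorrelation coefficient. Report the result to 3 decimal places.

-0.437

Mean z̄ = (28.3 + 25.1 + 19.9 + 33.6 + 24.5 + 35.2 + 25.7 + 24.1)/8 = 27.0500
Deviations from mean: 1.2500, -1.9500, -7.1500, 6.5500, -2.5500, 8.1500, -1.3500, -2.9500
Σ(z_t−z̄)(z_{t+1}−z̄) = (-2.4375) + (13.9425) + (-46.8325) + (-16.7025) + (-20.7825) + (-11.0025) + (3.9825) = -79.8325
Denominator Σ(z_t−z̄)² = 182.8400
r_1 = -79.8325 / 182.8400 = -0.437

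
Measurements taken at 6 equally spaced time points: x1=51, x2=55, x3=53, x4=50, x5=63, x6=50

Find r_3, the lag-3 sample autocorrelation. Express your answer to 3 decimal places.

0.200

Mean x̄ = (51 + 55 + 53 + 50 + 63 + 50)/6 = 53.6667
Numerator Σ_{t=1}^{3}(x_t−x̄)(x_{t+3}−x̄) = 24.6667
Denominator Σ(x_t−x̄)² = 123.3333
r_3 = 24.6667 / 123.3333 = 0.200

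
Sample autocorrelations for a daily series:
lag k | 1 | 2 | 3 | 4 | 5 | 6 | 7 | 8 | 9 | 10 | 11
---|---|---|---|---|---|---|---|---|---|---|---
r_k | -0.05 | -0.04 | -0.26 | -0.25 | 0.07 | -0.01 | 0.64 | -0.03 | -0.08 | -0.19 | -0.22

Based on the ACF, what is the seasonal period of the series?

7

The largest autocorrelation is r_7 = 0.64; the remaining lags stay at or below 0.07.
The dominant spike at lag 7 indicates a seasonal period of 7.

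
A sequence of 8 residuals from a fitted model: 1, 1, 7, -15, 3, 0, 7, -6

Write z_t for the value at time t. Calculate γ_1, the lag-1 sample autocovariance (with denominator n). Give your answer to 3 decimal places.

Mean z̄ = (1 + 1 + 7 − 15 + 3 + 0 + 7 − 6)/8 = -0.2500
Deviations: 1.2500, 1.2500, 7.2500, -14.7500, 3.2500, 0.2500, 7.2500, -5.7500
Σ_{t=1}^{7}(z_t−z̄)(z_{t+1}−z̄) = -183.3125
γ_1 = -183.3125 / 8 = -22.914

-22.914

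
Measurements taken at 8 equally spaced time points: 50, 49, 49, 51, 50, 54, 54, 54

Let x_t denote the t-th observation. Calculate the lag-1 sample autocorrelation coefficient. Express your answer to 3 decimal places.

Mean x̄ = (50 + 49 + 49 + 51 + 50 + 54 + 54 + 54)/8 = 51.3750
Deviations from mean: -1.3750, -2.3750, -2.3750, -0.3750, -1.3750, 2.6250, 2.6250, 2.6250
Numerator Σ_{t=1}^{7}(x_t−x̄)(x_{t+1}−x̄) = 20.4844
Denominator Σ(x_t−x̄)² = 35.8750
r_1 = 20.4844 / 35.8750 = 0.571

0.571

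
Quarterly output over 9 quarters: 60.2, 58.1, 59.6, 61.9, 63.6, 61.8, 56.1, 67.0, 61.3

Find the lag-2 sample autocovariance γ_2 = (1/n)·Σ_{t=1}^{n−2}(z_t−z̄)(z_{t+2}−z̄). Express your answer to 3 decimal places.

-1.522

Mean z̄ = (60.2 + 58.1 + 59.6 + 61.9 + 63.6 + 61.8 + 56.1 + 67.0 + 61.3)/9 = 61.0667
Σ_{t=1}^{7}(z_t−z̄)(z_{t+2}−z̄) = -13.6956
γ_2 = -13.6956 / 9 = -1.522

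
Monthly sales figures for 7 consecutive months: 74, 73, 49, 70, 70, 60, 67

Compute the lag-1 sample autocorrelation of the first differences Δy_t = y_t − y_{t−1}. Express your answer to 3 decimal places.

First differences Δy: -1, -24, 21, 0, -10, 7
Mean of differences = -1.1667
Numerator Σ(Δy_t−Δȳ)(Δy_{t+1}−Δȳ) = -566.5278
Denominator Σ(Δy_t−Δȳ)² = 1158.8333
r_1(Δy) = -566.5278 / 1158.8333 = -0.489

-0.489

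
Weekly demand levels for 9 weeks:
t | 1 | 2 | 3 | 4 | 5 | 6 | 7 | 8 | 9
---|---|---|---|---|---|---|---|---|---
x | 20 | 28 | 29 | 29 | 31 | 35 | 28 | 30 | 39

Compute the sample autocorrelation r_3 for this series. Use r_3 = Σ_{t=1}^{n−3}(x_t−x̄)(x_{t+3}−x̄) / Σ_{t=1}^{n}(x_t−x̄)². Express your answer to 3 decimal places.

Mean x̄ = (20 + 28 + 29 + 29 + 31 + 35 + 28 + 30 + 39)/9 = 29.8889
Σ(x_t−x̄)(x_{t+3}−x̄) = (8.7901) + (-2.0988) + (-4.5432) + (1.6790) + (0.1235) + (46.5679) = 50.5185
Denominator Σ(x_t−x̄)² = 216.8889
r_3 = 50.5185 / 216.8889 = 0.233

0.233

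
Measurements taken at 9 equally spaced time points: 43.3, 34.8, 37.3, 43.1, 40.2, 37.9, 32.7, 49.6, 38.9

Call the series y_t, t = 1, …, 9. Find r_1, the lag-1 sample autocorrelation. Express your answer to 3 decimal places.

Mean ȳ = (43.3 + 34.8 + 37.3 + 43.1 + 40.2 + 37.9 + 32.7 + 49.6 + 38.9)/9 = 39.7556
Numerator Σ_{t=1}^{8}(y_t−ȳ)(y_{t+1}−ȳ) = -77.7353
Denominator Σ(y_t−ȳ)² = 205.4022
r_1 = -77.7353 / 205.4022 = -0.378

-0.378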